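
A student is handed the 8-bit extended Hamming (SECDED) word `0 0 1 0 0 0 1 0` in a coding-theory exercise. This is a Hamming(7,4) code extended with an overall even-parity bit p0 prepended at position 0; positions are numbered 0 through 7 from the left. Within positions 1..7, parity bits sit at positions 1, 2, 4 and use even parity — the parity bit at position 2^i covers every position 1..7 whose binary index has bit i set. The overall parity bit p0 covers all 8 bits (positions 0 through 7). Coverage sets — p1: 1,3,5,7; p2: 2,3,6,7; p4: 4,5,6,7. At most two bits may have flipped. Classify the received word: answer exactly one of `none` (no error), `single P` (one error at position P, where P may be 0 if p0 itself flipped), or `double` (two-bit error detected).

double

s1: b1⊕b3⊕b5⊕b7 = 0⊕0⊕0⊕0 = 0
s2: b2⊕b3⊕b6⊕b7 = 1⊕0⊕1⊕0 = 0
s4: b4⊕b5⊕b6⊕b7 = 0⊕0⊕1⊕0 = 1
Syndrome (s4...s1) = 100 → position 4.
Overall parity (XOR of all 8 bits, including p0): 0⊕0⊕1⊕0⊕0⊕0⊕1⊕0 = 0
Overall=0, syndrome position=4 → double-bit error detected (uncorrectable).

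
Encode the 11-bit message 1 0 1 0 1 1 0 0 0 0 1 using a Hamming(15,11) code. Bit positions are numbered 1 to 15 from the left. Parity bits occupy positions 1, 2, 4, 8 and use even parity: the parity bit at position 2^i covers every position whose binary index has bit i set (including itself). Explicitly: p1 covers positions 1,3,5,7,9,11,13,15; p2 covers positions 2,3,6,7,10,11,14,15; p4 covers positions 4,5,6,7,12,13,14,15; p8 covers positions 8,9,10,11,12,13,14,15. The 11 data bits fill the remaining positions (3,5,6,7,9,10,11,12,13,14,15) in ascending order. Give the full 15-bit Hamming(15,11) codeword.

Place data bits at non-power-of-two positions: b3=1, b5=0, b6=1, b7=0, b9=1, b10=1, b11=0, b12=0, b13=0, b14=0, b15=1.
p1 = XOR of data positions {3,5,7,9,11,13,15} = 1⊕0⊕0⊕1⊕0⊕0⊕1 = 1
p2 = XOR of data positions {3,6,7,10,11,14,15} = 1⊕1⊕0⊕1⊕0⊕0⊕1 = 0
p4 = XOR of data positions {5,6,7,12,13,14,15} = 0⊕1⊕0⊕0⊕0⊕0⊕1 = 0
p8 = XOR of data positions {9,10,11,12,13,14,15} = 1⊕1⊕0⊕0⊕0⊕0⊕1 = 1
Codeword b1..b15 = 101001011100001

101001011100001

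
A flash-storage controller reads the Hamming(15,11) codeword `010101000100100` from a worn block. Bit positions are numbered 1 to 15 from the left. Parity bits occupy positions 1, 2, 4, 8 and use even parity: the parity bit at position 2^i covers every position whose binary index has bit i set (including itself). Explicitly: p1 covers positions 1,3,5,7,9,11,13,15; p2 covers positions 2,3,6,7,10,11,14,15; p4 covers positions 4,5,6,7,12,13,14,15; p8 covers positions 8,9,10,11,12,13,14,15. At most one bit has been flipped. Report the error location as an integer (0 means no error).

7

s1: b1⊕b3⊕b5⊕b7⊕b9⊕b11⊕b13⊕b15 = 0⊕0⊕0⊕0⊕0⊕0⊕1⊕0 = 1
s2: b2⊕b3⊕b6⊕b7⊕b10⊕b11⊕b14⊕b15 = 1⊕0⊕1⊕0⊕1⊕0⊕0⊕0 = 1
s4: b4⊕b5⊕b6⊕b7⊕b12⊕b13⊕b14⊕b15 = 1⊕0⊕1⊕0⊕0⊕1⊕0⊕0 = 1
s8: b8⊕b9⊕b10⊕b11⊕b12⊕b13⊕b14⊕b15 = 0⊕0⊕1⊕0⊕0⊕1⊕0⊕0 = 0
Syndrome (s8...s1) = 0111 → position 7.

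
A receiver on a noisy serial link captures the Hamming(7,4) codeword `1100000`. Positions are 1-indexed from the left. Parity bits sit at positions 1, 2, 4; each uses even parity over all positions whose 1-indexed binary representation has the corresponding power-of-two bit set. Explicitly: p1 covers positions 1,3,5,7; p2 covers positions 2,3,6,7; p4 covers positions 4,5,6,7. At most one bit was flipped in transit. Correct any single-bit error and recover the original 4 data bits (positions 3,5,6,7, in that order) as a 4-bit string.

s1: b1⊕b3⊕b5⊕b7 = 1⊕0⊕0⊕0 = 1
s2: b2⊕b3⊕b6⊕b7 = 1⊕0⊕0⊕0 = 1
s4: b4⊕b5⊕b6⊕b7 = 0⊕0⊕0⊕0 = 0
Syndrome (s4...s1) = 011 → position 3.
Flip bit 3: corrected codeword = 1110000
Data bits at positions 3,5,6,7: 1000

1000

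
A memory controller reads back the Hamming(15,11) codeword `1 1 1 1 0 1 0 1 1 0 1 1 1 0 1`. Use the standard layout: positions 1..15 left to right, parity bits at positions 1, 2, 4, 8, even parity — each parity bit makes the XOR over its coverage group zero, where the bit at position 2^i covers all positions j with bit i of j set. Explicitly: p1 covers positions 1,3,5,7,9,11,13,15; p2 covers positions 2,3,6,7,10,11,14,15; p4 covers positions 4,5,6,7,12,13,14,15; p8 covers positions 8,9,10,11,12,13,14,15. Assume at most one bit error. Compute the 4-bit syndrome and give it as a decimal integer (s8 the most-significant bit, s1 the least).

6

s1: b1⊕b3⊕b5⊕b7⊕b9⊕b11⊕b13⊕b15 = 1⊕1⊕0⊕0⊕1⊕1⊕1⊕1 = 0
s2: b2⊕b3⊕b6⊕b7⊕b10⊕b11⊕b14⊕b15 = 1⊕1⊕1⊕0⊕0⊕1⊕0⊕1 = 1
s4: b4⊕b5⊕b6⊕b7⊕b12⊕b13⊕b14⊕b15 = 1⊕0⊕1⊕0⊕1⊕1⊕0⊕1 = 1
s8: b8⊕b9⊕b10⊕b11⊕b12⊕b13⊕b14⊕b15 = 1⊕1⊕0⊕1⊕1⊕1⊕0⊕1 = 0
Syndrome (s8...s1) = 0110 → position 6.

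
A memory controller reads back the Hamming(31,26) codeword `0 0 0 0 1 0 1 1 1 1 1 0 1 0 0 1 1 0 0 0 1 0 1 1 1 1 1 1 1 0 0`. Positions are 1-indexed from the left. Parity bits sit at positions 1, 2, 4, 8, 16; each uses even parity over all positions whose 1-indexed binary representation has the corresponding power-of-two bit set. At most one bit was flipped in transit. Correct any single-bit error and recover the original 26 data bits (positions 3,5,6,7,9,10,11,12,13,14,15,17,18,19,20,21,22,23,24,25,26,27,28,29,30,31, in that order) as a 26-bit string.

s1: b1⊕b3⊕b5⊕b7⊕b9⊕b11⊕b13⊕b15⊕b17⊕b19⊕b21⊕b23⊕b25⊕b27⊕b29⊕b31 = 0⊕0⊕1⊕1⊕1⊕1⊕1⊕0⊕1⊕0⊕1⊕1⊕1⊕1⊕1⊕0 = 1
s2: b2⊕b3⊕b6⊕b7⊕b10⊕b11⊕b14⊕b15⊕b18⊕b19⊕b22⊕b23⊕b26⊕b27⊕b30⊕b31 = 0⊕0⊕0⊕1⊕1⊕1⊕0⊕0⊕0⊕0⊕0⊕1⊕1⊕1⊕0⊕0 = 0
s4: b4⊕b5⊕b6⊕b7⊕b12⊕b13⊕b14⊕b15⊕b20⊕b21⊕b22⊕b23⊕b28⊕b29⊕b30⊕b31 = 0⊕1⊕0⊕1⊕0⊕1⊕0⊕0⊕0⊕1⊕0⊕1⊕1⊕1⊕0⊕0 = 1
s8: b8⊕b9⊕b10⊕b11⊕b12⊕b13⊕b14⊕b15⊕b24⊕b25⊕b26⊕b27⊕b28⊕b29⊕b30⊕b31 = 1⊕1⊕1⊕1⊕0⊕1⊕0⊕0⊕1⊕1⊕1⊕1⊕1⊕1⊕0⊕0 = 1
s16: b16⊕b17⊕b18⊕b19⊕b20⊕b21⊕b22⊕b23⊕b24⊕b25⊕b26⊕b27⊕b28⊕b29⊕b30⊕b31 = 1⊕1⊕0⊕0⊕0⊕1⊕0⊕1⊕1⊕1⊕1⊕1⊕1⊕1⊕0⊕0 = 0
Syndrome (s16...s1) = 01101 → position 13.
Flip bit 13: corrected codeword = 0000101111100001100010111111100
Data bits at positions 3,5,6,7,9,10,11,12,13,14,15,17,18,19,20,21,22,23,24,25,26,27,28,29,30,31: 01011110000100010111111100

01011110000100010111111100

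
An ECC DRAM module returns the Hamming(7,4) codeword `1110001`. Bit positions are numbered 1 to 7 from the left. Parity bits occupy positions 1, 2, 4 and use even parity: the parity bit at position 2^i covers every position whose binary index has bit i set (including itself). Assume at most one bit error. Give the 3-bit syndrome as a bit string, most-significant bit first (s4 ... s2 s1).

111

s1: b1⊕b3⊕b5⊕b7 = 1⊕1⊕0⊕1 = 1
s2: b2⊕b3⊕b6⊕b7 = 1⊕1⊕0⊕1 = 1
s4: b4⊕b5⊕b6⊕b7 = 0⊕0⊕0⊕1 = 1
Syndrome (s4...s1) = 111 → position 7.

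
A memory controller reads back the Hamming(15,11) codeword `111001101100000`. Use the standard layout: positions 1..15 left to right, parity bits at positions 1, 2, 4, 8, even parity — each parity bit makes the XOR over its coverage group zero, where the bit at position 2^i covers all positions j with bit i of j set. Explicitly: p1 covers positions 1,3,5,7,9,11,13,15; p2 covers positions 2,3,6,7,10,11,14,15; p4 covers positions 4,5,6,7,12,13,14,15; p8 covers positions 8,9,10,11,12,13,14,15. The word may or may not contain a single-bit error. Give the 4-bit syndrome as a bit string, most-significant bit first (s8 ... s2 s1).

0010

s1: b1⊕b3⊕b5⊕b7⊕b9⊕b11⊕b13⊕b15 = 1⊕1⊕0⊕1⊕1⊕0⊕0⊕0 = 0
s2: b2⊕b3⊕b6⊕b7⊕b10⊕b11⊕b14⊕b15 = 1⊕1⊕1⊕1⊕1⊕0⊕0⊕0 = 1
s4: b4⊕b5⊕b6⊕b7⊕b12⊕b13⊕b14⊕b15 = 0⊕0⊕1⊕1⊕0⊕0⊕0⊕0 = 0
s8: b8⊕b9⊕b10⊕b11⊕b12⊕b13⊕b14⊕b15 = 0⊕1⊕1⊕0⊕0⊕0⊕0⊕0 = 0
Syndrome (s8...s1) = 0010 → position 2.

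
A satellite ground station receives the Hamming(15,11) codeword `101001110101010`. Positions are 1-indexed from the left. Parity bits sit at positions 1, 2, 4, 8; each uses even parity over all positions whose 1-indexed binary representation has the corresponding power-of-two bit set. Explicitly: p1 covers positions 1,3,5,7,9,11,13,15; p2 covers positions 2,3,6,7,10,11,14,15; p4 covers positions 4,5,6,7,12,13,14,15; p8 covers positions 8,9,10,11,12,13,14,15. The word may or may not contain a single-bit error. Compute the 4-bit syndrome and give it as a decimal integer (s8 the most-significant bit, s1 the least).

3

s1: b1⊕b3⊕b5⊕b7⊕b9⊕b11⊕b13⊕b15 = 1⊕1⊕0⊕1⊕0⊕0⊕0⊕0 = 1
s2: b2⊕b3⊕b6⊕b7⊕b10⊕b11⊕b14⊕b15 = 0⊕1⊕1⊕1⊕1⊕0⊕1⊕0 = 1
s4: b4⊕b5⊕b6⊕b7⊕b12⊕b13⊕b14⊕b15 = 0⊕0⊕1⊕1⊕1⊕0⊕1⊕0 = 0
s8: b8⊕b9⊕b10⊕b11⊕b12⊕b13⊕b14⊕b15 = 1⊕0⊕1⊕0⊕1⊕0⊕1⊕0 = 0
Syndrome (s8...s1) = 0011 → position 3.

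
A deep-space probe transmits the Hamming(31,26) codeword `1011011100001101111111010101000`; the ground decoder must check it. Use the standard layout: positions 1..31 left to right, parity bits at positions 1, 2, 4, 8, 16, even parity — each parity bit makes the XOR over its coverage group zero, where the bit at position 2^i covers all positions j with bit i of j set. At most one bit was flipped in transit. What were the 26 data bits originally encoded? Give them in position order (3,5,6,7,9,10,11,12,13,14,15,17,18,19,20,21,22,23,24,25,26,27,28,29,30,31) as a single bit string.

11110000110111111010101000

s1: b1⊕b3⊕b5⊕b7⊕b9⊕b11⊕b13⊕b15⊕b17⊕b19⊕b21⊕b23⊕b25⊕b27⊕b29⊕b31 = 1⊕1⊕0⊕1⊕0⊕0⊕1⊕0⊕1⊕1⊕1⊕0⊕0⊕0⊕0⊕0 = 1
s2: b2⊕b3⊕b6⊕b7⊕b10⊕b11⊕b14⊕b15⊕b18⊕b19⊕b22⊕b23⊕b26⊕b27⊕b30⊕b31 = 0⊕1⊕1⊕1⊕0⊕0⊕1⊕0⊕1⊕1⊕1⊕0⊕1⊕0⊕0⊕0 = 0
s4: b4⊕b5⊕b6⊕b7⊕b12⊕b13⊕b14⊕b15⊕b20⊕b21⊕b22⊕b23⊕b28⊕b29⊕b30⊕b31 = 1⊕0⊕1⊕1⊕0⊕1⊕1⊕0⊕1⊕1⊕1⊕0⊕1⊕0⊕0⊕0 = 1
s8: b8⊕b9⊕b10⊕b11⊕b12⊕b13⊕b14⊕b15⊕b24⊕b25⊕b26⊕b27⊕b28⊕b29⊕b30⊕b31 = 1⊕0⊕0⊕0⊕0⊕1⊕1⊕0⊕1⊕0⊕1⊕0⊕1⊕0⊕0⊕0 = 0
s16: b16⊕b17⊕b18⊕b19⊕b20⊕b21⊕b22⊕b23⊕b24⊕b25⊕b26⊕b27⊕b28⊕b29⊕b30⊕b31 = 1⊕1⊕1⊕1⊕1⊕1⊕1⊕0⊕1⊕0⊕1⊕0⊕1⊕0⊕0⊕0 = 0
Syndrome (s16...s1) = 00101 → position 5.
Flip bit 5: corrected codeword = 1011111100001101111111010101000
Data bits at positions 3,5,6,7,9,10,11,12,13,14,15,17,18,19,20,21,22,23,24,25,26,27,28,29,30,31: 11110000110111111010101000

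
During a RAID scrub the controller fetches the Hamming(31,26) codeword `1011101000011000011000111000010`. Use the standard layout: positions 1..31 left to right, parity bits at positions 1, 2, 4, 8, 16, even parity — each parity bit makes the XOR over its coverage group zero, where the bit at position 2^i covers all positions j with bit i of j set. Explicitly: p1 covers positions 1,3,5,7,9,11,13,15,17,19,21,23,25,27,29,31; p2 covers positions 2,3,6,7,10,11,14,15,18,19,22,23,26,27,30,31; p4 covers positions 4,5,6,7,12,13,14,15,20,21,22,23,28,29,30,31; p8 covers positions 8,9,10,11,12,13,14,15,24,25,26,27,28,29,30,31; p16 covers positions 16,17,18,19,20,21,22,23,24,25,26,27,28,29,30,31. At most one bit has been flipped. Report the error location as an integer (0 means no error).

s1: b1⊕b3⊕b5⊕b7⊕b9⊕b11⊕b13⊕b15⊕b17⊕b19⊕b21⊕b23⊕b25⊕b27⊕b29⊕b31 = 1⊕1⊕1⊕1⊕0⊕0⊕1⊕0⊕0⊕1⊕0⊕1⊕1⊕0⊕0⊕0 = 0
s2: b2⊕b3⊕b6⊕b7⊕b10⊕b11⊕b14⊕b15⊕b18⊕b19⊕b22⊕b23⊕b26⊕b27⊕b30⊕b31 = 0⊕1⊕0⊕1⊕0⊕0⊕0⊕0⊕1⊕1⊕0⊕1⊕0⊕0⊕1⊕0 = 0
s4: b4⊕b5⊕b6⊕b7⊕b12⊕b13⊕b14⊕b15⊕b20⊕b21⊕b22⊕b23⊕b28⊕b29⊕b30⊕b31 = 1⊕1⊕0⊕1⊕1⊕1⊕0⊕0⊕0⊕0⊕0⊕1⊕0⊕0⊕1⊕0 = 1
s8: b8⊕b9⊕b10⊕b11⊕b12⊕b13⊕b14⊕b15⊕b24⊕b25⊕b26⊕b27⊕b28⊕b29⊕b30⊕b31 = 0⊕0⊕0⊕0⊕1⊕1⊕0⊕0⊕1⊕1⊕0⊕0⊕0⊕0⊕1⊕0 = 1
s16: b16⊕b17⊕b18⊕b19⊕b20⊕b21⊕b22⊕b23⊕b24⊕b25⊕b26⊕b27⊕b28⊕b29⊕b30⊕b31 = 0⊕0⊕1⊕1⊕0⊕0⊕0⊕1⊕1⊕1⊕0⊕0⊕0⊕0⊕1⊕0 = 0
Syndrome (s16...s1) = 01100 → position 12.

12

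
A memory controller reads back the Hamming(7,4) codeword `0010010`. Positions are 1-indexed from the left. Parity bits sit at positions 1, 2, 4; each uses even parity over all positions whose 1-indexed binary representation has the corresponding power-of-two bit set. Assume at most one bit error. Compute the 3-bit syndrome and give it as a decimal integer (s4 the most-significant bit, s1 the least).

s1: b1⊕b3⊕b5⊕b7 = 0⊕1⊕0⊕0 = 1
s2: b2⊕b3⊕b6⊕b7 = 0⊕1⊕1⊕0 = 0
s4: b4⊕b5⊕b6⊕b7 = 0⊕0⊕1⊕0 = 1
Syndrome (s4...s1) = 101 → position 5.

5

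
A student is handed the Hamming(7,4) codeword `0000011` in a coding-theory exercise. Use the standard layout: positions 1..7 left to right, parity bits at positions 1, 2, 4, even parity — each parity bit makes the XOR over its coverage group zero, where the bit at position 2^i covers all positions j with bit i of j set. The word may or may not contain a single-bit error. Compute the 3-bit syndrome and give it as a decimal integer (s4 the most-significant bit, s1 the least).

1

s1: b1⊕b3⊕b5⊕b7 = 0⊕0⊕0⊕1 = 1
s2: b2⊕b3⊕b6⊕b7 = 0⊕0⊕1⊕1 = 0
s4: b4⊕b5⊕b6⊕b7 = 0⊕0⊕1⊕1 = 0
Syndrome (s4...s1) = 001 → position 1.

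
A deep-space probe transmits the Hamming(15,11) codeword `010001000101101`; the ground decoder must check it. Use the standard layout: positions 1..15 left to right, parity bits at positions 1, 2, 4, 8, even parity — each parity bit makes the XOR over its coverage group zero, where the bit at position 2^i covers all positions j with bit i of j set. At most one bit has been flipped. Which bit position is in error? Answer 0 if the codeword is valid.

0

s1: b1⊕b3⊕b5⊕b7⊕b9⊕b11⊕b13⊕b15 = 0⊕0⊕0⊕0⊕0⊕0⊕1⊕1 = 0
s2: b2⊕b3⊕b6⊕b7⊕b10⊕b11⊕b14⊕b15 = 1⊕0⊕1⊕0⊕1⊕0⊕0⊕1 = 0
s4: b4⊕b5⊕b6⊕b7⊕b12⊕b13⊕b14⊕b15 = 0⊕0⊕1⊕0⊕1⊕1⊕0⊕1 = 0
s8: b8⊕b9⊕b10⊕b11⊕b12⊕b13⊕b14⊕b15 = 0⊕0⊕1⊕0⊕1⊕1⊕0⊕1 = 0
Syndrome (s8...s1) = 0000 → position 0 (no error).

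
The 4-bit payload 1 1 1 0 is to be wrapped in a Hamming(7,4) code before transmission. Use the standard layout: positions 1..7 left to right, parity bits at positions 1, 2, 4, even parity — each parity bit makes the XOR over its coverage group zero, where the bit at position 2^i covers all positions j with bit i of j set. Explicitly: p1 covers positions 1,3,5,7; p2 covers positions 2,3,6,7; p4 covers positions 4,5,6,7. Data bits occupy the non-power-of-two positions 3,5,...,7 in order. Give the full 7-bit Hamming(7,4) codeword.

0010110

Place data bits at non-power-of-two positions: b3=1, b5=1, b6=1, b7=0.
p1 = XOR of data positions {3,5,7} = 1⊕1⊕0 = 0
p2 = XOR of data positions {3,6,7} = 1⊕1⊕0 = 0
p4 = XOR of data positions {5,6,7} = 1⊕1⊕0 = 0
Codeword b1..b7 = 0010110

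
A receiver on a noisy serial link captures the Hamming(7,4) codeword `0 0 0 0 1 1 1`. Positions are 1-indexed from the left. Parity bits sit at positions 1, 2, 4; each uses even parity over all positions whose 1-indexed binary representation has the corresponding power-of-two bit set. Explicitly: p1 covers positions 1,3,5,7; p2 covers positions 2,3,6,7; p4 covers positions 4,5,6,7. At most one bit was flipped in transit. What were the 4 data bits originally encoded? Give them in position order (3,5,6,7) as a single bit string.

0111

s1: b1⊕b3⊕b5⊕b7 = 0⊕0⊕1⊕1 = 0
s2: b2⊕b3⊕b6⊕b7 = 0⊕0⊕1⊕1 = 0
s4: b4⊕b5⊕b6⊕b7 = 0⊕1⊕1⊕1 = 1
Syndrome (s4...s1) = 100 → position 4.
Flip bit 4: corrected codeword = 0001111
Data bits at positions 3,5,6,7: 0111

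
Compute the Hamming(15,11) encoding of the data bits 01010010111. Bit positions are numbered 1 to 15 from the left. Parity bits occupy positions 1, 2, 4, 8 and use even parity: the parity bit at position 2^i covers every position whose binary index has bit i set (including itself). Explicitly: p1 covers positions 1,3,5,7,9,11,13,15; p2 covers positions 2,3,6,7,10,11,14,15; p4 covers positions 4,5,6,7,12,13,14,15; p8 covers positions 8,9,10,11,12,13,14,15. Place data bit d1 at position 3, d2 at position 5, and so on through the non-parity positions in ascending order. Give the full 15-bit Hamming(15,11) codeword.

Place data bits at non-power-of-two positions: b3=0, b5=1, b6=0, b7=1, b9=0, b10=0, b11=1, b12=0, b13=1, b14=1, b15=1.
p1 = XOR of data positions {3,5,7,9,11,13,15} = 0⊕1⊕1⊕0⊕1⊕1⊕1 = 1
p2 = XOR of data positions {3,6,7,10,11,14,15} = 0⊕0⊕1⊕0⊕1⊕1⊕1 = 0
p4 = XOR of data positions {5,6,7,12,13,14,15} = 1⊕0⊕1⊕0⊕1⊕1⊕1 = 1
p8 = XOR of data positions {9,10,11,12,13,14,15} = 0⊕0⊕1⊕0⊕1⊕1⊕1 = 0
Codeword b1..b15 = 100110100010111

100110100010111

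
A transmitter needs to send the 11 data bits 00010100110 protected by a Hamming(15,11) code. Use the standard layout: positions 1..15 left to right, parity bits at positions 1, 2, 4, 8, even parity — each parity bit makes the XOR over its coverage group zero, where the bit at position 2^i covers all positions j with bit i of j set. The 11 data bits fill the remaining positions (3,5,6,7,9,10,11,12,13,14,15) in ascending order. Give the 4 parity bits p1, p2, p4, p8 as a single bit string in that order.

Place data bits at non-power-of-two positions: b3=0, b5=0, b6=0, b7=1, b9=0, b10=1, b11=0, b12=0, b13=1, b14=1, b15=0.
p1 = XOR of data positions {3,5,7,9,11,13,15} = 0⊕0⊕1⊕0⊕0⊕1⊕0 = 0
p2 = XOR of data positions {3,6,7,10,11,14,15} = 0⊕0⊕1⊕1⊕0⊕1⊕0 = 1
p4 = XOR of data positions {5,6,7,12,13,14,15} = 0⊕0⊕1⊕0⊕1⊕1⊕0 = 1
p8 = XOR of data positions {9,10,11,12,13,14,15} = 0⊕1⊕0⊕0⊕1⊕1⊕0 = 1
Parity bits p1,p2,p4,p8 = 0111

0111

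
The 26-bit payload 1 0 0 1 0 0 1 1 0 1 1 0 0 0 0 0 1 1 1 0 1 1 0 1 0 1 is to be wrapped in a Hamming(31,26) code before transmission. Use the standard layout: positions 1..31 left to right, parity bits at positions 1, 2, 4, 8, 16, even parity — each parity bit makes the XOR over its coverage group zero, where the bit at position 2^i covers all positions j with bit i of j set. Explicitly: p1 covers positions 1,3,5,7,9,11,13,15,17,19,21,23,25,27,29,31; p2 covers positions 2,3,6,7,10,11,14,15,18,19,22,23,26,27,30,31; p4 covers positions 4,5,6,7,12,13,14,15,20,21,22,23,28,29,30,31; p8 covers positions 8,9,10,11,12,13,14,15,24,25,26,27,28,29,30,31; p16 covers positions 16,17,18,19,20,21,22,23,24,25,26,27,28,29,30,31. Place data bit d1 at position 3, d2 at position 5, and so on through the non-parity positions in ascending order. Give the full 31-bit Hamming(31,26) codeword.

Place data bits at non-power-of-two positions: b3=1, b5=0, b6=0, b7=1, b9=0, b10=0, b11=1, b12=1, b13=0, b14=1, b15=1, b17=0, b18=0, b19=0, b20=0, b21=0, b22=1, b23=1, b24=1, b25=0, b26=1, b27=1, b28=0, b29=1, b30=0, b31=1.
p1 = XOR of data positions {3,5,7,9,11,13,15,17,19,21,23,25,27,29,31} = 1⊕0⊕1⊕0⊕1⊕0⊕1⊕0⊕0⊕0⊕1⊕0⊕1⊕1⊕1 = 0
p2 = XOR of data positions {3,6,7,10,11,14,15,18,19,22,23,26,27,30,31} = 1⊕0⊕1⊕0⊕1⊕1⊕1⊕0⊕0⊕1⊕1⊕1⊕1⊕0⊕1 = 0
p4 = XOR of data positions {5,6,7,12,13,14,15,20,21,22,23,28,29,30,31} = 0⊕0⊕1⊕1⊕0⊕1⊕1⊕0⊕0⊕1⊕1⊕0⊕1⊕0⊕1 = 0
p8 = XOR of data positions {9,10,11,12,13,14,15,24,25,26,27,28,29,30,31} = 0⊕0⊕1⊕1⊕0⊕1⊕1⊕1⊕0⊕1⊕1⊕0⊕1⊕0⊕1 = 1
p16 = XOR of data positions {17,18,19,20,21,22,23,24,25,26,27,28,29,30,31} = 0⊕0⊕0⊕0⊕0⊕1⊕1⊕1⊕0⊕1⊕1⊕0⊕1⊕0⊕1 = 1
Codeword b1..b31 = 0010001100110111000001110110101

0010001100110111000001110110101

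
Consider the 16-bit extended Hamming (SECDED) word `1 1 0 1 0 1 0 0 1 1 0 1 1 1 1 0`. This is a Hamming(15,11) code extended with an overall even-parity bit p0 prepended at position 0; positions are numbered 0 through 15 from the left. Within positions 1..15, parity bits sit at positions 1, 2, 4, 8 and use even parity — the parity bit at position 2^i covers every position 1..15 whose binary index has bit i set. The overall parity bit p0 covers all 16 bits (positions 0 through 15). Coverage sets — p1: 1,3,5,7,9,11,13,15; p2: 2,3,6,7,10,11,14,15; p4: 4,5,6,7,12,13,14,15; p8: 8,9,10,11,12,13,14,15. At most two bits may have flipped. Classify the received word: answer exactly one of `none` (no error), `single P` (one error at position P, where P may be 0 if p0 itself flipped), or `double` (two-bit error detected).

double

s1: b1⊕b3⊕b5⊕b7⊕b9⊕b11⊕b13⊕b15 = 1⊕1⊕1⊕0⊕1⊕1⊕1⊕0 = 0
s2: b2⊕b3⊕b6⊕b7⊕b10⊕b11⊕b14⊕b15 = 0⊕1⊕0⊕0⊕0⊕1⊕1⊕0 = 1
s4: b4⊕b5⊕b6⊕b7⊕b12⊕b13⊕b14⊕b15 = 0⊕1⊕0⊕0⊕1⊕1⊕1⊕0 = 0
s8: b8⊕b9⊕b10⊕b11⊕b12⊕b13⊕b14⊕b15 = 1⊕1⊕0⊕1⊕1⊕1⊕1⊕0 = 0
Syndrome (s8...s1) = 0010 → position 2.
Overall parity (XOR of all 16 bits, including p0): 1⊕1⊕0⊕1⊕0⊕1⊕0⊕0⊕1⊕1⊕0⊕1⊕1⊕1⊕1⊕0 = 0
Overall=0, syndrome position=2 → double-bit error detected (uncorrectable).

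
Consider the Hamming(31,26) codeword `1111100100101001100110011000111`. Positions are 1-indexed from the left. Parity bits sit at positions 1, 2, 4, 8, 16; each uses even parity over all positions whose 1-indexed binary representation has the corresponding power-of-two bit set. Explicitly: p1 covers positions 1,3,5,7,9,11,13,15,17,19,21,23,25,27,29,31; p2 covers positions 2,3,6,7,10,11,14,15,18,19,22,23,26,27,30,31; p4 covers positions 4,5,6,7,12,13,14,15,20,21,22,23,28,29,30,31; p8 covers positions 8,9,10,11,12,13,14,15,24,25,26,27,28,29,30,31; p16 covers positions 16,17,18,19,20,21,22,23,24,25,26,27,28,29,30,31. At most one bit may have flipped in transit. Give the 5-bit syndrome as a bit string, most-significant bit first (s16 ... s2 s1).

10010

s1: b1⊕b3⊕b5⊕b7⊕b9⊕b11⊕b13⊕b15⊕b17⊕b19⊕b21⊕b23⊕b25⊕b27⊕b29⊕b31 = 1⊕1⊕1⊕0⊕0⊕1⊕1⊕0⊕1⊕0⊕1⊕0⊕1⊕0⊕1⊕1 = 0
s2: b2⊕b3⊕b6⊕b7⊕b10⊕b11⊕b14⊕b15⊕b18⊕b19⊕b22⊕b23⊕b26⊕b27⊕b30⊕b31 = 1⊕1⊕0⊕0⊕0⊕1⊕0⊕0⊕0⊕0⊕0⊕0⊕0⊕0⊕1⊕1 = 1
s4: b4⊕b5⊕b6⊕b7⊕b12⊕b13⊕b14⊕b15⊕b20⊕b21⊕b22⊕b23⊕b28⊕b29⊕b30⊕b31 = 1⊕1⊕0⊕0⊕0⊕1⊕0⊕0⊕1⊕1⊕0⊕0⊕0⊕1⊕1⊕1 = 0
s8: b8⊕b9⊕b10⊕b11⊕b12⊕b13⊕b14⊕b15⊕b24⊕b25⊕b26⊕b27⊕b28⊕b29⊕b30⊕b31 = 1⊕0⊕0⊕1⊕0⊕1⊕0⊕0⊕1⊕1⊕0⊕0⊕0⊕1⊕1⊕1 = 0
s16: b16⊕b17⊕b18⊕b19⊕b20⊕b21⊕b22⊕b23⊕b24⊕b25⊕b26⊕b27⊕b28⊕b29⊕b30⊕b31 = 1⊕1⊕0⊕0⊕1⊕1⊕0⊕0⊕1⊕1⊕0⊕0⊕0⊕1⊕1⊕1 = 1
Syndrome (s16...s1) = 10010 → position 18.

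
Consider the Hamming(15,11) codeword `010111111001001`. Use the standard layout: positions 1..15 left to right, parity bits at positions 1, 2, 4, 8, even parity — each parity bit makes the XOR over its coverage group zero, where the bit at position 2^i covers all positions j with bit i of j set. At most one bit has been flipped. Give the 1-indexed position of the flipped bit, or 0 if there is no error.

s1: b1⊕b3⊕b5⊕b7⊕b9⊕b11⊕b13⊕b15 = 0⊕0⊕1⊕1⊕1⊕0⊕0⊕1 = 0
s2: b2⊕b3⊕b6⊕b7⊕b10⊕b11⊕b14⊕b15 = 1⊕0⊕1⊕1⊕0⊕0⊕0⊕1 = 0
s4: b4⊕b5⊕b6⊕b7⊕b12⊕b13⊕b14⊕b15 = 1⊕1⊕1⊕1⊕1⊕0⊕0⊕1 = 0
s8: b8⊕b9⊕b10⊕b11⊕b12⊕b13⊕b14⊕b15 = 1⊕1⊕0⊕0⊕1⊕0⊕0⊕1 = 0
Syndrome (s8...s1) = 0000 → position 0 (no error).

0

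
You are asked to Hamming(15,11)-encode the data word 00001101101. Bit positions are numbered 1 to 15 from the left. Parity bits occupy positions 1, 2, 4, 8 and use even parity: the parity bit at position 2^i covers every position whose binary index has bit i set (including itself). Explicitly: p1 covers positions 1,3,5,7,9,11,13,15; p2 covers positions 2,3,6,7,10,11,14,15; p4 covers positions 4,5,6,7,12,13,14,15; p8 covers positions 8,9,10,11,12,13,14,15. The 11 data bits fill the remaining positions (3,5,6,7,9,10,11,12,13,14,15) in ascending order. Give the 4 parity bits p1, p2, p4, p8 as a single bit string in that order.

Place data bits at non-power-of-two positions: b3=0, b5=0, b6=0, b7=0, b9=1, b10=1, b11=0, b12=1, b13=1, b14=0, b15=1.
p1 = XOR of data positions {3,5,7,9,11,13,15} = 0⊕0⊕0⊕1⊕0⊕1⊕1 = 1
p2 = XOR of data positions {3,6,7,10,11,14,15} = 0⊕0⊕0⊕1⊕0⊕0⊕1 = 0
p4 = XOR of data positions {5,6,7,12,13,14,15} = 0⊕0⊕0⊕1⊕1⊕0⊕1 = 1
p8 = XOR of data positions {9,10,11,12,13,14,15} = 1⊕1⊕0⊕1⊕1⊕0⊕1 = 1
Parity bits p1,p2,p4,p8 = 1011

1011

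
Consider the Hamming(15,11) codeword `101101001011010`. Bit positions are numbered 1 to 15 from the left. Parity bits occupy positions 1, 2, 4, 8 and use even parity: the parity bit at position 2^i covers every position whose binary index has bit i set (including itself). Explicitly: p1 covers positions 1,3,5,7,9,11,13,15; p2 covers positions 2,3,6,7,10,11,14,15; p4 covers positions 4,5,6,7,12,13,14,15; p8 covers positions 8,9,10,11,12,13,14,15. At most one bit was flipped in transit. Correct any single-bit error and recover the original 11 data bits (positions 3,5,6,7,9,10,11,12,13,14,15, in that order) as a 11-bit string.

10101011010

s1: b1⊕b3⊕b5⊕b7⊕b9⊕b11⊕b13⊕b15 = 1⊕1⊕0⊕0⊕1⊕1⊕0⊕0 = 0
s2: b2⊕b3⊕b6⊕b7⊕b10⊕b11⊕b14⊕b15 = 0⊕1⊕1⊕0⊕0⊕1⊕1⊕0 = 0
s4: b4⊕b5⊕b6⊕b7⊕b12⊕b13⊕b14⊕b15 = 1⊕0⊕1⊕0⊕1⊕0⊕1⊕0 = 0
s8: b8⊕b9⊕b10⊕b11⊕b12⊕b13⊕b14⊕b15 = 0⊕1⊕0⊕1⊕1⊕0⊕1⊕0 = 0
Syndrome (s8...s1) = 0000 → position 0 (no error).
No correction needed.
Data bits at positions 3,5,6,7,9,10,11,12,13,14,15: 10101011010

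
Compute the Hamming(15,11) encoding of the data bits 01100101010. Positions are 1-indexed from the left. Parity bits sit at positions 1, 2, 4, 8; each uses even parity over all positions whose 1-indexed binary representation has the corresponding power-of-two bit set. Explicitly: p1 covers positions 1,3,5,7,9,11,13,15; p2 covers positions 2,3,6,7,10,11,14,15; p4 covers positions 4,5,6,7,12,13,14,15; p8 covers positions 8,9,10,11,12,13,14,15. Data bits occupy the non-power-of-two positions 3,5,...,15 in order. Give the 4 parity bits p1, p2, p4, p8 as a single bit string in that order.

Place data bits at non-power-of-two positions: b3=0, b5=1, b6=1, b7=0, b9=0, b10=1, b11=0, b12=1, b13=0, b14=1, b15=0.
p1 = XOR of data positions {3,5,7,9,11,13,15} = 0⊕1⊕0⊕0⊕0⊕0⊕0 = 1
p2 = XOR of data positions {3,6,7,10,11,14,15} = 0⊕1⊕0⊕1⊕0⊕1⊕0 = 1
p4 = XOR of data positions {5,6,7,12,13,14,15} = 1⊕1⊕0⊕1⊕0⊕1⊕0 = 0
p8 = XOR of data positions {9,10,11,12,13,14,15} = 0⊕1⊕0⊕1⊕0⊕1⊕0 = 1
Parity bits p1,p2,p4,p8 = 1101

1101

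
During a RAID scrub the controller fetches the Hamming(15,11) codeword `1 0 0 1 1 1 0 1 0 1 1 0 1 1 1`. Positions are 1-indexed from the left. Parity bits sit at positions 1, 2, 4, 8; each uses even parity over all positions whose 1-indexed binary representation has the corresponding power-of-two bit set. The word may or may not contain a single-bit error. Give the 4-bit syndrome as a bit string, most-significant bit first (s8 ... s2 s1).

s1: b1⊕b3⊕b5⊕b7⊕b9⊕b11⊕b13⊕b15 = 1⊕0⊕1⊕0⊕0⊕1⊕1⊕1 = 1
s2: b2⊕b3⊕b6⊕b7⊕b10⊕b11⊕b14⊕b15 = 0⊕0⊕1⊕0⊕1⊕1⊕1⊕1 = 1
s4: b4⊕b5⊕b6⊕b7⊕b12⊕b13⊕b14⊕b15 = 1⊕1⊕1⊕0⊕0⊕1⊕1⊕1 = 0
s8: b8⊕b9⊕b10⊕b11⊕b12⊕b13⊕b14⊕b15 = 1⊕0⊕1⊕1⊕0⊕1⊕1⊕1 = 0
Syndrome (s8...s1) = 0011 → position 3.

0011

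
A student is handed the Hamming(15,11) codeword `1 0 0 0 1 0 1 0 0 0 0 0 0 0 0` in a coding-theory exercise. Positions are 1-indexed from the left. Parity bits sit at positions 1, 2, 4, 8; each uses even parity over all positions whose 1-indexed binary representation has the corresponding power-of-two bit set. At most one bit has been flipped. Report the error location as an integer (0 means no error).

3

s1: b1⊕b3⊕b5⊕b7⊕b9⊕b11⊕b13⊕b15 = 1⊕0⊕1⊕1⊕0⊕0⊕0⊕0 = 1
s2: b2⊕b3⊕b6⊕b7⊕b10⊕b11⊕b14⊕b15 = 0⊕0⊕0⊕1⊕0⊕0⊕0⊕0 = 1
s4: b4⊕b5⊕b6⊕b7⊕b12⊕b13⊕b14⊕b15 = 0⊕1⊕0⊕1⊕0⊕0⊕0⊕0 = 0
s8: b8⊕b9⊕b10⊕b11⊕b12⊕b13⊕b14⊕b15 = 0⊕0⊕0⊕0⊕0⊕0⊕0⊕0 = 0
Syndrome (s8...s1) = 0011 → position 3.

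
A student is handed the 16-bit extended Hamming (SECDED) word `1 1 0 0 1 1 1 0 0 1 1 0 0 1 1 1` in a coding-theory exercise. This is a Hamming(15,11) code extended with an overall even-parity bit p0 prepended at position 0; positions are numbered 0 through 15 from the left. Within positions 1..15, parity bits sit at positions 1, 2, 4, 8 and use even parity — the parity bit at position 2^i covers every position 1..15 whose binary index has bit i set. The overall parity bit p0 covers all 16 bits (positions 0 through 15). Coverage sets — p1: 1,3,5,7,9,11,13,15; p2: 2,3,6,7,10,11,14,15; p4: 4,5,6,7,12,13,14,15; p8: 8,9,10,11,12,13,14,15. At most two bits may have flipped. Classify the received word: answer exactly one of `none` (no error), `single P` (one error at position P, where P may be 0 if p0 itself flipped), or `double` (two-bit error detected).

s1: b1⊕b3⊕b5⊕b7⊕b9⊕b11⊕b13⊕b15 = 1⊕0⊕1⊕0⊕1⊕0⊕1⊕1 = 1
s2: b2⊕b3⊕b6⊕b7⊕b10⊕b11⊕b14⊕b15 = 0⊕0⊕1⊕0⊕1⊕0⊕1⊕1 = 0
s4: b4⊕b5⊕b6⊕b7⊕b12⊕b13⊕b14⊕b15 = 1⊕1⊕1⊕0⊕0⊕1⊕1⊕1 = 0
s8: b8⊕b9⊕b10⊕b11⊕b12⊕b13⊕b14⊕b15 = 0⊕1⊕1⊕0⊕0⊕1⊕1⊕1 = 1
Syndrome (s8...s1) = 1001 → position 9.
Overall parity (XOR of all 16 bits, including p0): 1⊕1⊕0⊕0⊕1⊕1⊕1⊕0⊕0⊕1⊕1⊕0⊕0⊕1⊕1⊕1 = 0
Overall=0, syndrome position=9 → double-bit error detected (uncorrectable).

double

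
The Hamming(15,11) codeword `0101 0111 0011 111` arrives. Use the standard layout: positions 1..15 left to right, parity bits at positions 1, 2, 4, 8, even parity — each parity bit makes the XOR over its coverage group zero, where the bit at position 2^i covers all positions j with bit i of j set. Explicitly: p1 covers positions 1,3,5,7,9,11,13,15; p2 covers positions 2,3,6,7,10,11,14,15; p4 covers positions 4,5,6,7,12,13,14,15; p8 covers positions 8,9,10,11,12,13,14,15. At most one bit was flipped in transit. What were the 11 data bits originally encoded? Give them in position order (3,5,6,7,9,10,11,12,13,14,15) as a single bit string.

s1: b1⊕b3⊕b5⊕b7⊕b9⊕b11⊕b13⊕b15 = 0⊕0⊕0⊕1⊕0⊕1⊕1⊕1 = 0
s2: b2⊕b3⊕b6⊕b7⊕b10⊕b11⊕b14⊕b15 = 1⊕0⊕1⊕1⊕0⊕1⊕1⊕1 = 0
s4: b4⊕b5⊕b6⊕b7⊕b12⊕b13⊕b14⊕b15 = 1⊕0⊕1⊕1⊕1⊕1⊕1⊕1 = 1
s8: b8⊕b9⊕b10⊕b11⊕b12⊕b13⊕b14⊕b15 = 1⊕0⊕0⊕1⊕1⊕1⊕1⊕1 = 0
Syndrome (s8...s1) = 0100 → position 4.
Flip bit 4: corrected codeword = 010001110011111
Data bits at positions 3,5,6,7,9,10,11,12,13,14,15: 00110011111

00110011111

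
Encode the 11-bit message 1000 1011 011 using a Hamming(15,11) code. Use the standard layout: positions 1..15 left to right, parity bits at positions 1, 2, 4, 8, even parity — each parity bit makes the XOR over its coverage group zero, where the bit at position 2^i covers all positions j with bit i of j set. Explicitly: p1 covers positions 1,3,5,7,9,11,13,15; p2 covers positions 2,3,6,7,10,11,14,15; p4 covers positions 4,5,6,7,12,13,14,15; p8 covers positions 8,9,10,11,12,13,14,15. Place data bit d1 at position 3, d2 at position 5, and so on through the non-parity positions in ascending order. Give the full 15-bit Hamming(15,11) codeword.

Place data bits at non-power-of-two positions: b3=1, b5=0, b6=0, b7=0, b9=1, b10=0, b11=1, b12=1, b13=0, b14=1, b15=1.
p1 = XOR of data positions {3,5,7,9,11,13,15} = 1⊕0⊕0⊕1⊕1⊕0⊕1 = 0
p2 = XOR of data positions {3,6,7,10,11,14,15} = 1⊕0⊕0⊕0⊕1⊕1⊕1 = 0
p4 = XOR of data positions {5,6,7,12,13,14,15} = 0⊕0⊕0⊕1⊕0⊕1⊕1 = 1
p8 = XOR of data positions {9,10,11,12,13,14,15} = 1⊕0⊕1⊕1⊕0⊕1⊕1 = 1
Codeword b1..b15 = 001100011011011

001100011011011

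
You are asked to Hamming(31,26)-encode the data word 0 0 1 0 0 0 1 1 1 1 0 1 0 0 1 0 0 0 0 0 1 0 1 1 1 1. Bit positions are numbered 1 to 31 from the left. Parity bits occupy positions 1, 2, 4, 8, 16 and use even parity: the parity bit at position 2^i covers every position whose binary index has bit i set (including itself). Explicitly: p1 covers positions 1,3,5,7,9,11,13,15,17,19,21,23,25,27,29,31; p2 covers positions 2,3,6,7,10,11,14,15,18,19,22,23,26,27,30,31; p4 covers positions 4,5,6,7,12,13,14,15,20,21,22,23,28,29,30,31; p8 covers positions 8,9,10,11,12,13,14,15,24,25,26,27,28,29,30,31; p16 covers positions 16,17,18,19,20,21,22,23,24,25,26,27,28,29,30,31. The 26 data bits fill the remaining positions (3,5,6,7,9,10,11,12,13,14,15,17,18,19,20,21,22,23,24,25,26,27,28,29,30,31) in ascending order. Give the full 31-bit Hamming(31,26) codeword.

1001010100111101100100000101111

Place data bits at non-power-of-two positions: b3=0, b5=0, b6=1, b7=0, b9=0, b10=0, b11=1, b12=1, b13=1, b14=1, b15=0, b17=1, b18=0, b19=0, b20=1, b21=0, b22=0, b23=0, b24=0, b25=0, b26=1, b27=0, b28=1, b29=1, b30=1, b31=1.
p1 = XOR of data positions {3,5,7,9,11,13,15,17,19,21,23,25,27,29,31} = 0⊕0⊕0⊕0⊕1⊕1⊕0⊕1⊕0⊕0⊕0⊕0⊕0⊕1⊕1 = 1
p2 = XOR of data positions {3,6,7,10,11,14,15,18,19,22,23,26,27,30,31} = 0⊕1⊕0⊕0⊕1⊕1⊕0⊕0⊕0⊕0⊕0⊕1⊕0⊕1⊕1 = 0
p4 = XOR of data positions {5,6,7,12,13,14,15,20,21,22,23,28,29,30,31} = 0⊕1⊕0⊕1⊕1⊕1⊕0⊕1⊕0⊕0⊕0⊕1⊕1⊕1⊕1 = 1
p8 = XOR of data positions {9,10,11,12,13,14,15,24,25,26,27,28,29,30,31} = 0⊕0⊕1⊕1⊕1⊕1⊕0⊕0⊕0⊕1⊕0⊕1⊕1⊕1⊕1 = 1
p16 = XOR of data positions {17,18,19,20,21,22,23,24,25,26,27,28,29,30,31} = 1⊕0⊕0⊕1⊕0⊕0⊕0⊕0⊕0⊕1⊕0⊕1⊕1⊕1⊕1 = 1
Codeword b1..b31 = 1001010100111101100100000101111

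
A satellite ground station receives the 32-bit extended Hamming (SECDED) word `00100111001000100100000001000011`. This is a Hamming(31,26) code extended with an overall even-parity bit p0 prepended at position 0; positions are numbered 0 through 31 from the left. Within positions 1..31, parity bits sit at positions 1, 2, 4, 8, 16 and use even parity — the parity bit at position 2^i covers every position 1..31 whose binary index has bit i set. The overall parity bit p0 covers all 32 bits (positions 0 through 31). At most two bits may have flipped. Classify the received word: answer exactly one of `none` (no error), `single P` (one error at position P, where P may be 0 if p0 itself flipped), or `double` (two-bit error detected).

double

s1: b1⊕b3⊕b5⊕b7⊕b9⊕b11⊕b13⊕b15⊕b17⊕b19⊕b21⊕b23⊕b25⊕b27⊕b29⊕b31 = 0⊕0⊕1⊕1⊕0⊕0⊕0⊕0⊕1⊕0⊕0⊕0⊕1⊕0⊕0⊕1 = 1
s2: b2⊕b3⊕b6⊕b7⊕b10⊕b11⊕b14⊕b15⊕b18⊕b19⊕b22⊕b23⊕b26⊕b27⊕b30⊕b31 = 1⊕0⊕1⊕1⊕1⊕0⊕1⊕0⊕0⊕0⊕0⊕0⊕0⊕0⊕1⊕1 = 1
s4: b4⊕b5⊕b6⊕b7⊕b12⊕b13⊕b14⊕b15⊕b20⊕b21⊕b22⊕b23⊕b28⊕b29⊕b30⊕b31 = 0⊕1⊕1⊕1⊕0⊕0⊕1⊕0⊕0⊕0⊕0⊕0⊕0⊕0⊕1⊕1 = 0
s8: b8⊕b9⊕b10⊕b11⊕b12⊕b13⊕b14⊕b15⊕b24⊕b25⊕b26⊕b27⊕b28⊕b29⊕b30⊕b31 = 0⊕0⊕1⊕0⊕0⊕0⊕1⊕0⊕0⊕1⊕0⊕0⊕0⊕0⊕1⊕1 = 1
s16: b16⊕b17⊕b18⊕b19⊕b20⊕b21⊕b22⊕b23⊕b24⊕b25⊕b26⊕b27⊕b28⊕b29⊕b30⊕b31 = 0⊕1⊕0⊕0⊕0⊕0⊕0⊕0⊕0⊕1⊕0⊕0⊕0⊕0⊕1⊕1 = 0
Syndrome (s16...s1) = 01011 → position 11.
Overall parity (XOR of all 32 bits, including p0): 0⊕0⊕1⊕0⊕0⊕1⊕1⊕1⊕0⊕0⊕1⊕0⊕0⊕0⊕1⊕0⊕0⊕1⊕0⊕0⊕0⊕0⊕0⊕0⊕0⊕1⊕0⊕0⊕0⊕0⊕1⊕1 = 0
Overall=0, syndrome position=11 → double-bit error detected (uncorrectable).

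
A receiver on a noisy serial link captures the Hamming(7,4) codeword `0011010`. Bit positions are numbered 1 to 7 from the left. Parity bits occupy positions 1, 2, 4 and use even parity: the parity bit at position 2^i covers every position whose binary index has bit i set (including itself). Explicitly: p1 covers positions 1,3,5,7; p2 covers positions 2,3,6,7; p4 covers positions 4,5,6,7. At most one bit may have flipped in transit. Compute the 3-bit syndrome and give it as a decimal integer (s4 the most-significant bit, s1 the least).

1

s1: b1⊕b3⊕b5⊕b7 = 0⊕1⊕0⊕0 = 1
s2: b2⊕b3⊕b6⊕b7 = 0⊕1⊕1⊕0 = 0
s4: b4⊕b5⊕b6⊕b7 = 1⊕0⊕1⊕0 = 0
Syndrome (s4...s1) = 001 → position 1.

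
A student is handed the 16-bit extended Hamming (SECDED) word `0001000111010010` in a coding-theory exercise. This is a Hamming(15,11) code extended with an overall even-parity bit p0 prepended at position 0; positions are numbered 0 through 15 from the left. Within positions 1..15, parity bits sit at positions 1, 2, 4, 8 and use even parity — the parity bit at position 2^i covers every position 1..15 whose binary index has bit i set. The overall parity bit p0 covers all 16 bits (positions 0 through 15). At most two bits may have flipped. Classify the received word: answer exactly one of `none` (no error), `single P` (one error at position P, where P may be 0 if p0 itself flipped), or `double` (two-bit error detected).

s1: b1⊕b3⊕b5⊕b7⊕b9⊕b11⊕b13⊕b15 = 0⊕1⊕0⊕1⊕1⊕1⊕0⊕0 = 0
s2: b2⊕b3⊕b6⊕b7⊕b10⊕b11⊕b14⊕b15 = 0⊕1⊕0⊕1⊕0⊕1⊕1⊕0 = 0
s4: b4⊕b5⊕b6⊕b7⊕b12⊕b13⊕b14⊕b15 = 0⊕0⊕0⊕1⊕0⊕0⊕1⊕0 = 0
s8: b8⊕b9⊕b10⊕b11⊕b12⊕b13⊕b14⊕b15 = 1⊕1⊕0⊕1⊕0⊕0⊕1⊕0 = 0
Syndrome (s8...s1) = 0000 → position 0 (no error).
Overall parity (XOR of all 16 bits, including p0): 0⊕0⊕0⊕1⊕0⊕0⊕0⊕1⊕1⊕1⊕0⊕1⊕0⊕0⊕1⊕0 = 0
Overall=0, syndrome position=0 → no error.

none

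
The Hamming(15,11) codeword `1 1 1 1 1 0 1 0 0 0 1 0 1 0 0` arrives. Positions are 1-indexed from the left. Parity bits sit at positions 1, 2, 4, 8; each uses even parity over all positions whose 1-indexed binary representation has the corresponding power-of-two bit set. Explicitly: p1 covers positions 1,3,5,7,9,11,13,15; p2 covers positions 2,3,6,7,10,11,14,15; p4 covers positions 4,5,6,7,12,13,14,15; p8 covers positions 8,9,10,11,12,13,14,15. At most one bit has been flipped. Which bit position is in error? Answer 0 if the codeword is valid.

0

s1: b1⊕b3⊕b5⊕b7⊕b9⊕b11⊕b13⊕b15 = 1⊕1⊕1⊕1⊕0⊕1⊕1⊕0 = 0
s2: b2⊕b3⊕b6⊕b7⊕b10⊕b11⊕b14⊕b15 = 1⊕1⊕0⊕1⊕0⊕1⊕0⊕0 = 0
s4: b4⊕b5⊕b6⊕b7⊕b12⊕b13⊕b14⊕b15 = 1⊕1⊕0⊕1⊕0⊕1⊕0⊕0 = 0
s8: b8⊕b9⊕b10⊕b11⊕b12⊕b13⊕b14⊕b15 = 0⊕0⊕0⊕1⊕0⊕1⊕0⊕0 = 0
Syndrome (s8...s1) = 0000 → position 0 (no error).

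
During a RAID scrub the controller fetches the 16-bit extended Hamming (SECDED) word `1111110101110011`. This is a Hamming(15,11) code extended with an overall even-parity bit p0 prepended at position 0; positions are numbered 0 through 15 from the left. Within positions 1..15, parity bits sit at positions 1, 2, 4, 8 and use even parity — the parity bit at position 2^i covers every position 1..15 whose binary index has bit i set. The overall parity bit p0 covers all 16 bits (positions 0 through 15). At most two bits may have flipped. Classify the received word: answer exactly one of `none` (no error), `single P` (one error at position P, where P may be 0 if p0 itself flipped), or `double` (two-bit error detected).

double

s1: b1⊕b3⊕b5⊕b7⊕b9⊕b11⊕b13⊕b15 = 1⊕1⊕1⊕1⊕1⊕1⊕0⊕1 = 1
s2: b2⊕b3⊕b6⊕b7⊕b10⊕b11⊕b14⊕b15 = 1⊕1⊕0⊕1⊕1⊕1⊕1⊕1 = 1
s4: b4⊕b5⊕b6⊕b7⊕b12⊕b13⊕b14⊕b15 = 1⊕1⊕0⊕1⊕0⊕0⊕1⊕1 = 1
s8: b8⊕b9⊕b10⊕b11⊕b12⊕b13⊕b14⊕b15 = 0⊕1⊕1⊕1⊕0⊕0⊕1⊕1 = 1
Syndrome (s8...s1) = 1111 → position 15.
Overall parity (XOR of all 16 bits, including p0): 1⊕1⊕1⊕1⊕1⊕1⊕0⊕1⊕0⊕1⊕1⊕1⊕0⊕0⊕1⊕1 = 0
Overall=0, syndrome position=15 → double-bit error detected (uncorrectable).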